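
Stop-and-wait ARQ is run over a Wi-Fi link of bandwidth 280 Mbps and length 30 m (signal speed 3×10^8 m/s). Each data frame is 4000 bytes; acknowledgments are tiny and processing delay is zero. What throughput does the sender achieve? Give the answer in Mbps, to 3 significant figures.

280 Mbps

t_tx = L/R = 32000/280000000 = 0.000114286 s.
t_prop = 30/300000000 = 1e-07 s; RTT = 2e-07 s.
Cycle = t_tx + RTT = 0.000114486 s.
Throughput = L / cycle = 32000 / 0.000114486 = 280 Mbps.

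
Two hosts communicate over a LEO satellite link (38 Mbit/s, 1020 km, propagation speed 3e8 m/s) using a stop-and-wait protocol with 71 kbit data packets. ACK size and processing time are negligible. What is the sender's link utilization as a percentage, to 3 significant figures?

21.6 %

t_tx = L/R = 71000/38000000 = 0.00186842 s.
t_prop = 1020000/300000000 = 0.0034 s; RTT = 0.0068 s.
Cycle = t_tx + RTT = 0.00866842 s.
Utilization = t_tx / cycle = 0.00186842/0.00866842 = 21.6 %.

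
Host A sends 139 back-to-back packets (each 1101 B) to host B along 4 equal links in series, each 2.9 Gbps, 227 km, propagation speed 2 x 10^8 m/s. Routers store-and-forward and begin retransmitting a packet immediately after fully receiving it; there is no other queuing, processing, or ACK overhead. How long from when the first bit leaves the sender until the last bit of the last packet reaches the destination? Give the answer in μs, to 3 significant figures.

4970 μs

Per-hop transmission t_tx = L/R = 8808/2900000000 = 3.03724 μs.
Per-hop propagation t_prop = 227000/200000000 = 1135 μs.
Pipeline fill: first packet needs 4·t_tx to clear all hops; remaining 138 packets each add one t_tx.
Total = (4+139-1)·t_tx + 4·t_prop = 142·3.03724 + 4·1135 = 4970 μs.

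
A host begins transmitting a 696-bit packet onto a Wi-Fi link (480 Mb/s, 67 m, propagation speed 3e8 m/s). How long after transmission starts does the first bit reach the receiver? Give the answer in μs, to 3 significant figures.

First bit experiences only propagation delay: d/s = 67/300000000 = 0.223 μs.

0.223 μs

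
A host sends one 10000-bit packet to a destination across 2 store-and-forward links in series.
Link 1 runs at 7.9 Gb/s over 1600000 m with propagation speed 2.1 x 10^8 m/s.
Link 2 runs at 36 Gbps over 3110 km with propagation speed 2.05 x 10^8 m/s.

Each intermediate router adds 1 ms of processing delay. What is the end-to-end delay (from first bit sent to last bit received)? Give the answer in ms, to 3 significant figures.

Transmission delays (L/R per hop): 0.00126582, 0.000277778 ms; sum = 0.0015436 ms.
Propagation delays (d/s per hop): 7.61905, 15.1707 ms; sum = 22.7898 ms.
Processing at 1 router(s): 1 × 1 ms = 1 ms.
End-to-end = 23.8 ms.

23.8 ms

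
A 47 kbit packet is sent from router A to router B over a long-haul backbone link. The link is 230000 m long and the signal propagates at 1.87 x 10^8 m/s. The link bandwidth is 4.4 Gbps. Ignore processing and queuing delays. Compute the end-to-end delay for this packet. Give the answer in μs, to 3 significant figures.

1240 μs

L = 47000 bits.
Transmission delay = L/R = 47000 / 4400000000 = 10.6818 μs.
Propagation delay = d/s = 230000 m / 187000000 m/s = 1229.95 μs.
Total = 1240 μs.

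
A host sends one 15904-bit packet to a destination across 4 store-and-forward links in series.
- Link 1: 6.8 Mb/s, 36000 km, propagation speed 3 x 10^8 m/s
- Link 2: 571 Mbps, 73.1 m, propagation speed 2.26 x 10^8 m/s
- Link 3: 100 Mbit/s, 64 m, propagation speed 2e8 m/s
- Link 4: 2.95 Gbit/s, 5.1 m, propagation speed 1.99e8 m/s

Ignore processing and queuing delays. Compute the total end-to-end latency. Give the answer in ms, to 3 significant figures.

123 ms

Transmission delays (L/R per hop): 2.33882, 0.0278529, 0.15904, 0.00539119 ms; sum = 2.53111 ms.
Propagation delays (d/s per hop): 120, 0.000323451, 0.00032, 2.56281e-05 ms; sum = 120.001 ms.
End-to-end = 123 ms.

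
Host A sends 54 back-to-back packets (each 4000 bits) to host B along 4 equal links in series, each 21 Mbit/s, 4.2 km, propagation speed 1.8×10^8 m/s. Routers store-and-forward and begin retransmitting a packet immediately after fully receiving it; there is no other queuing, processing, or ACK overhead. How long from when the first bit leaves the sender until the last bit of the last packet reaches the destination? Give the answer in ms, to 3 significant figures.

11.0 ms

Per-hop transmission t_tx = L/R = 4000/21000000 = 0.190476 ms.
Per-hop propagation t_prop = 4200/180000000 = 0.0233333 ms.
Pipeline fill: first packet needs 4·t_tx to clear all hops; remaining 53 packets each add one t_tx.
Total = (4+54-1)·t_tx + 4·t_prop = 57·0.190476 + 4·0.0233333 = 11.0 ms.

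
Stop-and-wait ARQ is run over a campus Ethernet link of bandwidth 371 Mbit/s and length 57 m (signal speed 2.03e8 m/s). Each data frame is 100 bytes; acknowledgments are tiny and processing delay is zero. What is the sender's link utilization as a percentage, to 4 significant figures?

79.34 %

t_tx = L/R = 800/371000000 = 2.15633e-06 s.
t_prop = 57/2.03e+08 = 2.80788e-07 s; RTT = 5.61576e-07 s.
Cycle = t_tx + RTT = 2.71791e-06 s.
Utilization = t_tx / cycle = 2.15633e-06/2.71791e-06 = 79.34 %.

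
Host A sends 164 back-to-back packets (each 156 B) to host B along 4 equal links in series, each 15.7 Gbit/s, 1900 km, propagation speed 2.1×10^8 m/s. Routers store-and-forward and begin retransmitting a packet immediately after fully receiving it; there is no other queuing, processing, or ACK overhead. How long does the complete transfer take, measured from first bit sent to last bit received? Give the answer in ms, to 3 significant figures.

36.2 ms

Per-hop transmission t_tx = L/R = 1248/15700000000 = 7.94904e-05 ms.
Per-hop propagation t_prop = 1900000/210000000 = 9.04762 ms.
Pipeline fill: first packet needs 4·t_tx to clear all hops; remaining 163 packets each add one t_tx.
Total = (4+164-1)·t_tx + 4·t_prop = 167·7.94904e-05 + 4·9.04762 = 36.2 ms.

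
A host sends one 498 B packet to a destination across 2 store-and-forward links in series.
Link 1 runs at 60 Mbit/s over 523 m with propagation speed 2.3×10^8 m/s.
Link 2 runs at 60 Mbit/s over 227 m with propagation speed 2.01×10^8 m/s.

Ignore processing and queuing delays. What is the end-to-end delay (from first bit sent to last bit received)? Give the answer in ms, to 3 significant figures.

L = 498 × 8 = 3984 bits.
Transmission delay per hop = L/R = 3984/60000000 = 0.0664 ms; 2 hops → 0.1328 ms.
Propagation delays (d/s per hop): 0.00227391, 0.00112935 ms; sum = 0.00340327 ms.
End-to-end = 0.136 ms.

0.136 ms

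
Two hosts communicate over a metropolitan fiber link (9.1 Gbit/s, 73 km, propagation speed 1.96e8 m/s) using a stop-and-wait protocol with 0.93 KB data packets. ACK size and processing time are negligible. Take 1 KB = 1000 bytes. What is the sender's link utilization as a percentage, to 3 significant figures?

t_tx = L/R = 7440/9100000000 = 8.17582e-07 s.
t_prop = 73000/196000000 = 0.000372449 s; RTT = 0.000744898 s.
Cycle = t_tx + RTT = 0.000745716 s.
Utilization = t_tx / cycle = 8.17582e-07/0.000745716 = 0.110 %.

0.110 %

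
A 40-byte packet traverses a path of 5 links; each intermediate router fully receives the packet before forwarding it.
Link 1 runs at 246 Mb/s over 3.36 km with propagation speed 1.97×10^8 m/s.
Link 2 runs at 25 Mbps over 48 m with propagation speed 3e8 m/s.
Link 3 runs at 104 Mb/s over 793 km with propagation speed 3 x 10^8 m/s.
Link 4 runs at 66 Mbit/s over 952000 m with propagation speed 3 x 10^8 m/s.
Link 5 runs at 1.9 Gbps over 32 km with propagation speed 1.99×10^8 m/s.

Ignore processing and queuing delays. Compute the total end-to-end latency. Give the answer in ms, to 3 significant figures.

6.02 ms

L = 40 × 8 = 320 bits.
Transmission delays (L/R per hop): 0.00130081, 0.0128, 0.00307692, 0.00484848, 0.000168421 ms; sum = 0.0221946 ms.
Propagation delays (d/s per hop): 0.0170558, 0.00016, 2.64333, 3.17333, 0.160804 ms; sum = 5.99469 ms.
End-to-end = 6.02 ms.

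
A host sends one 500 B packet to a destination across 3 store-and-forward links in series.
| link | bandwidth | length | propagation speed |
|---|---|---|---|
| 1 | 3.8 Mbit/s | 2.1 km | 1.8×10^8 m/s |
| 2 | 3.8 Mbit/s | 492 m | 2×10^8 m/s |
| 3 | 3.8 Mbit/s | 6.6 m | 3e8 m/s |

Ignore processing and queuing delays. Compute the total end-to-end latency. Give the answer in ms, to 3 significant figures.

3.17 ms

L = 500 × 8 = 4000 bits.
Transmission delay per hop = L/R = 4000/3800000 = 1.05263 ms; 3 hops → 3.15789 ms.
Propagation delays (d/s per hop): 0.0116667, 0.00246, 2.2e-05 ms; sum = 0.0141487 ms.
End-to-end = 3.17 ms.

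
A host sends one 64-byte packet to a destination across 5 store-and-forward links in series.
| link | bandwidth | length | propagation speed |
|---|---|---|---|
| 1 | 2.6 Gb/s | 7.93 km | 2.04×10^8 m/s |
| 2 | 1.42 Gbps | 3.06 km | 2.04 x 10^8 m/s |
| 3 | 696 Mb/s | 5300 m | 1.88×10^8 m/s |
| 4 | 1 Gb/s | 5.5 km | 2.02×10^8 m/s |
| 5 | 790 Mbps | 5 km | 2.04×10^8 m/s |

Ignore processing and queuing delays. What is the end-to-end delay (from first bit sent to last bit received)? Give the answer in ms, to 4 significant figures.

0.1363 ms

L = 64 × 8 = 512 bits.
Transmission delays (L/R per hop): 0.000196923, 0.000360563, 0.000735632, 0.000512, 0.000648101 ms; sum = 0.00245322 ms.
Propagation delays (d/s per hop): 0.0388725, 0.015, 0.0281915, 0.0272277, 0.0245098 ms; sum = 0.133802 ms.
End-to-end = 0.1363 ms.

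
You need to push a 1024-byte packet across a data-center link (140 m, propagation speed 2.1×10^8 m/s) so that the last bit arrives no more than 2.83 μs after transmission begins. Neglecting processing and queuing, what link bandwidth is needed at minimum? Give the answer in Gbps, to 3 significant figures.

L = 8192 bits.
Propagation delay = 140 / 210000000 = 0.666667 μs.
Transmission budget = 2.83 − 0.666667 = 2.16333 μs.
R ≥ L / t_tx = 8192 bits / 2.16333e-06 s = 3.79 Gbps.

3.79 Gbps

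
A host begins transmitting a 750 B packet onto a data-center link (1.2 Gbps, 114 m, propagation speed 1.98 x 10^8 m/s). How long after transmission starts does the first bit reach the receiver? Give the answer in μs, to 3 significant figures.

0.576 μs

First bit experiences only propagation delay: d/s = 114/198000000 = 0.576 μs.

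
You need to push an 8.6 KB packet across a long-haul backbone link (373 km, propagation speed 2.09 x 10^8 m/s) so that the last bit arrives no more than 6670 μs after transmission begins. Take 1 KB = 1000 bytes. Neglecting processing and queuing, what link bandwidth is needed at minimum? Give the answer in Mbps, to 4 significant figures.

14.08 Mbps

L = 68800 bits.
Propagation delay = 373000 / 209000000 = 1784.69 μs.
Transmission budget = 6670 − 1784.69 = 4885.31 μs.
R ≥ L / t_tx = 68800 bits / 0.00488531 s = 14.08 Mbps.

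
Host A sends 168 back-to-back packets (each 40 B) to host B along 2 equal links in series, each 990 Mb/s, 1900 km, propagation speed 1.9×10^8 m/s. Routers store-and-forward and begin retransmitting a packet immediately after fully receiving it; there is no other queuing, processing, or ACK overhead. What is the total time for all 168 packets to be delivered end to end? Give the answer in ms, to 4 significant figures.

20.05 ms

Per-hop transmission t_tx = L/R = 320/990000000 = 0.000323232 ms.
Per-hop propagation t_prop = 1900000/190000000 = 10 ms.
Pipeline fill: first packet needs 2·t_tx to clear all hops; remaining 167 packets each add one t_tx.
Total = (2+168-1)·t_tx + 2·t_prop = 169·0.000323232 + 2·10 = 20.05 ms.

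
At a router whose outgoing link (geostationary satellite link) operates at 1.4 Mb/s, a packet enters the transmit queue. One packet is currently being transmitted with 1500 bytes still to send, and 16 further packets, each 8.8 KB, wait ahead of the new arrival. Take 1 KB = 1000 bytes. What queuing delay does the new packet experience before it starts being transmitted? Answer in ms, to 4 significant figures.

Each queued packet: L/R = 70400/1400000 = 50.2857 ms.
16 queued → 804.571 ms.
Plus remaining 12000 bits of current packet: 8.57143 ms.
Queuing delay = 813.1 ms.

813.1 ms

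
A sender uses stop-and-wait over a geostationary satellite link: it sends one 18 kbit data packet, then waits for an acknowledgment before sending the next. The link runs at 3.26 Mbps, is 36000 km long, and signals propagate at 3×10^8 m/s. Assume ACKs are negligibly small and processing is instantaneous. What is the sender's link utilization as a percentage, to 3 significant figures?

2.25 %

t_tx = L/R = 18000/3260000 = 0.00552147 s.
t_prop = 36000000/300000000 = 0.12 s; RTT = 0.24 s.
Cycle = t_tx + RTT = 0.245521 s.
Utilization = t_tx / cycle = 0.00552147/0.245521 = 2.25 %.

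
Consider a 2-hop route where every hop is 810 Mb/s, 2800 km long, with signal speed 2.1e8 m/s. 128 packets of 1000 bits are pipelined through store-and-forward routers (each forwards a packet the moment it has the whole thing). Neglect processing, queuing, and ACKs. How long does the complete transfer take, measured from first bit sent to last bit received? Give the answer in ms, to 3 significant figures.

26.8 ms

Per-hop transmission t_tx = L/R = 1000/810000000 = 0.00123457 ms.
Per-hop propagation t_prop = 2800000/210000000 = 13.3333 ms.
Pipeline fill: first packet needs 2·t_tx to clear all hops; remaining 127 packets each add one t_tx.
Total = (2+128-1)·t_tx + 2·t_prop = 129·0.00123457 + 2·13.3333 = 26.8 ms.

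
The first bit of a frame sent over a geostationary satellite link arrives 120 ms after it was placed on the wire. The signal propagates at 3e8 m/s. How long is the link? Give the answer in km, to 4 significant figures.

d = s × t_prop = 300000000 × 0.12 = 36000 km.

36000 km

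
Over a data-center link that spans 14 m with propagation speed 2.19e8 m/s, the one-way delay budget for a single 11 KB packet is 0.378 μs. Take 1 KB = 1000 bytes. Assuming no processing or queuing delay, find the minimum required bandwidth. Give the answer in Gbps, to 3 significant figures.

280 Gbps

L = 88000 bits.
Propagation delay = 14 / 219000000 = 0.0639269 μs.
Transmission budget = 0.378 − 0.0639269 = 0.314073 μs.
R ≥ L / t_tx = 88000 bits / 3.14073e-07 s = 280 Gbps.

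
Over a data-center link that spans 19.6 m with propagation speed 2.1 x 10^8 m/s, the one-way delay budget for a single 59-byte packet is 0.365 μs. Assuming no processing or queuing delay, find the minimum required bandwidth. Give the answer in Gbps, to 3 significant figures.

L = 472 bits.
Propagation delay = 19.6 / 210000000 = 0.0933333 μs.
Transmission budget = 0.365 − 0.0933333 = 0.271667 μs.
R ≥ L / t_tx = 472 bits / 2.71667e-07 s = 1.74 Gbps.

1.74 Gbps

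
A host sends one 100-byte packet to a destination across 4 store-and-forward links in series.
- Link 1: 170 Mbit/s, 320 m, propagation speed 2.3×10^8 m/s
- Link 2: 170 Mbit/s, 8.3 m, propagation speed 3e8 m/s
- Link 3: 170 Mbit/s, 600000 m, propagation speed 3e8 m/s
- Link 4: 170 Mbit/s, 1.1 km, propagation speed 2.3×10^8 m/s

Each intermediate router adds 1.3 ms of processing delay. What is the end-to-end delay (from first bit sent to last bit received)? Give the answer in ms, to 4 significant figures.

L = 100 × 8 = 800 bits.
Transmission delay per hop = L/R = 800/170000000 = 0.00470588 ms; 4 hops → 0.0188235 ms.
Propagation delays (d/s per hop): 0.0013913, 2.76667e-05, 2, 0.00478261 ms; sum = 2.0062 ms.
Processing at 3 router(s): 3 × 1.3 ms = 3.9 ms.
End-to-end = 5.925 ms.

5.925 ms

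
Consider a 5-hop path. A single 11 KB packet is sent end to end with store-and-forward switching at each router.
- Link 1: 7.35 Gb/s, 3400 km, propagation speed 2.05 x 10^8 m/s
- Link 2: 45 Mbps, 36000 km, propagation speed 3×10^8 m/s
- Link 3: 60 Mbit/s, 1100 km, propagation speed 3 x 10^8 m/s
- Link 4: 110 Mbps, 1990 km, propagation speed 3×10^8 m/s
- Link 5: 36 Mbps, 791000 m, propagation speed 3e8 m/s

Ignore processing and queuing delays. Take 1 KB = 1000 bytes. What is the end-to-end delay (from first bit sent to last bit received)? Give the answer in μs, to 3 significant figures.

L = 88000 bits.
Transmission delays (L/R per hop): 11.9728, 1955.56, 1466.67, 800, 2444.44 μs; sum = 6678.64 μs.
Propagation delays (d/s per hop): 16585.4, 120000, 3666.67, 6633.33, 2636.67 μs; sum = 149522 μs.
End-to-end = 156000 μs.

156000 μs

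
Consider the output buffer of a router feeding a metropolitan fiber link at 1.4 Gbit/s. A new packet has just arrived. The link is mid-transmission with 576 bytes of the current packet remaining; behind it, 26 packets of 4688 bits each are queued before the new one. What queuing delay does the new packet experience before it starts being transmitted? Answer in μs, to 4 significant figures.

Each queued packet: L/R = 4688/1400000000 = 3.34857 μs.
26 queued → 87.0629 μs.
Plus remaining 4608 bits of current packet: 3.29143 μs.
Queuing delay = 90.35 μs.

90.35 μs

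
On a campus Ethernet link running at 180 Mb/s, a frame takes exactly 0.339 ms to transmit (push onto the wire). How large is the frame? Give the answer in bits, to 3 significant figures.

L = R × t_tx = 180000000 b/s × 0.000339 s = 61020 bits.

61000 bits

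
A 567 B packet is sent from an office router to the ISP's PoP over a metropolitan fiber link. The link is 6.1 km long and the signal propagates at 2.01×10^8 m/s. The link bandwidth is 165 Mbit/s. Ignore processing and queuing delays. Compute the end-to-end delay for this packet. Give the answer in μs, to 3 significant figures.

L = 567 × 8 = 4536 bits.
Transmission delay = L/R = 4536 / 165000000 = 27.4909 μs.
Propagation delay = d/s = 6100 m / 2.01e+08 m/s = 30.3483 μs.
Total = 57.8 μs.

57.8 μs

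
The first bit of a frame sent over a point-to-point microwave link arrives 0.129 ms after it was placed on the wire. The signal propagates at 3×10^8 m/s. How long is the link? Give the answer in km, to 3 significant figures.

d = s × t_prop = 300000000 × 0.000129 = 38.7 km.

38.7 km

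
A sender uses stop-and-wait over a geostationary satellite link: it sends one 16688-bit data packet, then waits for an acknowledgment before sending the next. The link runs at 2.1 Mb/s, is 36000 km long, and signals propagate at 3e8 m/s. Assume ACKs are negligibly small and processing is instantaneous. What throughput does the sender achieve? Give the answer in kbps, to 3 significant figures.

67.3 kbps

t_tx = L/R = 16688/2100000 = 0.00794667 s.
t_prop = 36000000/300000000 = 0.12 s; RTT = 0.24 s.
Cycle = t_tx + RTT = 0.247947 s.
Throughput = L / cycle = 16688 / 0.247947 = 67.3 kbps.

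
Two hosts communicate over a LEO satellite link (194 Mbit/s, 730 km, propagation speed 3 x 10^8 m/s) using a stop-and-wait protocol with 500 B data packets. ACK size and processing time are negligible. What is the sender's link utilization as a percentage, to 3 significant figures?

t_tx = L/R = 4000/194000000 = 2.06186e-05 s.
t_prop = 730000/300000000 = 0.00243333 s; RTT = 0.00486667 s.
Cycle = t_tx + RTT = 0.00488729 s.
Utilization = t_tx / cycle = 2.06186e-05/0.00488729 = 0.422 %.

0.422 %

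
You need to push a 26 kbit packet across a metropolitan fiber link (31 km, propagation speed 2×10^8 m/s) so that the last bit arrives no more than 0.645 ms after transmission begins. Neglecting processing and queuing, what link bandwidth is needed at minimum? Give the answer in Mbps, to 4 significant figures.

Propagation delay = 31000 / 200000000 = 0.155 ms.
Transmission budget = 0.645 − 0.155 = 0.49 ms.
R ≥ L / t_tx = 26000 bits / 0.00049 s = 53.06 Mbps.

53.06 Mbps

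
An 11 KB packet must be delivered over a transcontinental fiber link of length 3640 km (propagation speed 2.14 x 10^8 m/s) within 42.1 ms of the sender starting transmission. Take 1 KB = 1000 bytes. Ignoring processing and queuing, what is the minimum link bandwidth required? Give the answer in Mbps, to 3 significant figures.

3.51 Mbps

L = 88000 bits.
Propagation delay = 3640000 / 214000000 = 17.0093 ms.
Transmission budget = 42.1 − 17.0093 = 25.0907 ms.
R ≥ L / t_tx = 88000 bits / 0.0250907 s = 3.51 Mbps.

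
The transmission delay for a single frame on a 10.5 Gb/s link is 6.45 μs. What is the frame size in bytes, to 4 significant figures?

8466 bytes

L = R × t_tx = 10500000000 b/s × 6.45e-06 s = 67725 bits.
In bytes: 67725 / 8 = 8466 bytes.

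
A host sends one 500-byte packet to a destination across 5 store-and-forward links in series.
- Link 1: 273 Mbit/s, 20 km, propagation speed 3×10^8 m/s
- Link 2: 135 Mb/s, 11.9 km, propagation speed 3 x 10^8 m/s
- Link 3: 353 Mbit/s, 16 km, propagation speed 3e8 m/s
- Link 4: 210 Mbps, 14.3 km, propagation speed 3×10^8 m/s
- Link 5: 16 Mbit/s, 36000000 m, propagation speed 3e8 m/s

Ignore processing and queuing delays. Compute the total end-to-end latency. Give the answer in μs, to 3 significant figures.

L = 500 × 8 = 4000 bits.
Transmission delays (L/R per hop): 14.652, 29.6296, 11.3314, 19.0476, 250 μs; sum = 324.661 μs.
Propagation delays (d/s per hop): 66.6667, 39.6667, 53.3333, 47.6667, 120000 μs; sum = 120207 μs.
End-to-end = 121000 μs.

121000 μs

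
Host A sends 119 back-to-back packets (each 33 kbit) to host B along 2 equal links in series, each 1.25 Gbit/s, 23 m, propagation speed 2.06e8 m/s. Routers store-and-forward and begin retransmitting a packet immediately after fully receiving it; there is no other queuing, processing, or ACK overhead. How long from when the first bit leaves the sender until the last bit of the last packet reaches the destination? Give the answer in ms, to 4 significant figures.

Per-hop transmission t_tx = L/R = 33000/1250000000 = 0.0264 ms.
Per-hop propagation t_prop = 23/206000000 = 0.00011165 ms.
Pipeline fill: first packet needs 2·t_tx to clear all hops; remaining 118 packets each add one t_tx.
Total = (2+119-1)·t_tx + 2·t_prop = 120·0.0264 + 2·0.00011165 = 3.168 ms.

3.168 ms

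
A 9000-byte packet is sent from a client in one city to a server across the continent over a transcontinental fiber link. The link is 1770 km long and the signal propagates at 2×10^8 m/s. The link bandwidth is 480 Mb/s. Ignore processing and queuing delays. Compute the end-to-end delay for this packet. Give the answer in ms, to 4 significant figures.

9.000 ms

L = 9000 × 8 = 72000 bits.
Transmission delay = L/R = 72000 / 480000000 = 0.15 ms.
Propagation delay = d/s = 1770000 m / 200000000 m/s = 8.85 ms.
Total = 9.000 ms.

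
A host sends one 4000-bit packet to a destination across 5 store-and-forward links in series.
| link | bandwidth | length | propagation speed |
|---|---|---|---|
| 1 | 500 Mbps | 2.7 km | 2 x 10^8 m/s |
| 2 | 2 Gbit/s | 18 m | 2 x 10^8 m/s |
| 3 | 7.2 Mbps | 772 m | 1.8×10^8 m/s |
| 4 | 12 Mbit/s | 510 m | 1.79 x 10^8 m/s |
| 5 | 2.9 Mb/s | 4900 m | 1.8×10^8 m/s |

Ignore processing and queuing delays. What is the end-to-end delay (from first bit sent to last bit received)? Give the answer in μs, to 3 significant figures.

2330 μs

Transmission delays (L/R per hop): 8, 2, 555.556, 333.333, 1379.31 μs; sum = 2278.2 μs.
Propagation delays (d/s per hop): 13.5, 0.09, 4.28889, 2.84916, 27.2222 μs; sum = 47.9503 μs.
End-to-end = 2330 μs.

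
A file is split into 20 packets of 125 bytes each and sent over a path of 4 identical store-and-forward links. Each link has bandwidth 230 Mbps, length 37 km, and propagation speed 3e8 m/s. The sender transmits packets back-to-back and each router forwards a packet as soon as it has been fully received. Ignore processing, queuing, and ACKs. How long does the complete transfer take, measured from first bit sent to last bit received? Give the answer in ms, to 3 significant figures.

Per-hop transmission t_tx = L/R = 1000/230000000 = 0.00434783 ms.
Per-hop propagation t_prop = 37000/300000000 = 0.123333 ms.
Pipeline fill: first packet needs 4·t_tx to clear all hops; remaining 19 packets each add one t_tx.
Total = (4+20-1)·t_tx + 4·t_prop = 23·0.00434783 + 4·0.123333 = 0.593 ms.

0.593 ms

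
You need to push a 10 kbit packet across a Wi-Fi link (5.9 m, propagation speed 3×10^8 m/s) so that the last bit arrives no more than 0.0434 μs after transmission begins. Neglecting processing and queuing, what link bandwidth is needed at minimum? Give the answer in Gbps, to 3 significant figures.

421 Gbps

Propagation delay = 5.9 / 300000000 = 0.0196667 μs.
Transmission budget = 0.0434 − 0.0196667 = 0.0237333 μs.
R ≥ L / t_tx = 10000 bits / 2.37333e-08 s = 421 Gbps.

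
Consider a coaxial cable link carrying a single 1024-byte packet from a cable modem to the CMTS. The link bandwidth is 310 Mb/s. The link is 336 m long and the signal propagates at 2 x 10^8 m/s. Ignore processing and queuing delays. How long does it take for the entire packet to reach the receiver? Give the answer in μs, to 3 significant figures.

L = 1024 × 8 = 8192 bits.
Transmission delay = L/R = 8192 / 310000000 = 26.4258 μs.
Propagation delay = d/s = 336 m / 200000000 m/s = 1.68 μs.
Total = 28.1 μs.

28.1 μs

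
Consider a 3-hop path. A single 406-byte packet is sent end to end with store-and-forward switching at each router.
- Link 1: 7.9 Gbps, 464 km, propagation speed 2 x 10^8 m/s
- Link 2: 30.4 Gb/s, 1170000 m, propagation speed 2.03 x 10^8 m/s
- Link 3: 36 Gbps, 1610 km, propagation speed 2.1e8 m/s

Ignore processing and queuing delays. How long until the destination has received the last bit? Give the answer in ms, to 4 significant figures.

15.75 ms

L = 406 × 8 = 3248 bits.
Transmission delays (L/R per hop): 0.000411139, 0.000106842, 9.02222e-05 ms; sum = 0.000608204 ms.
Propagation delays (d/s per hop): 2.32, 5.76355, 7.66667 ms; sum = 15.7502 ms.
End-to-end = 15.75 ms.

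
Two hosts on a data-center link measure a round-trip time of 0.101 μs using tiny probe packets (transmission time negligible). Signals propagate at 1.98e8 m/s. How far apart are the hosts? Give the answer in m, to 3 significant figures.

One-way propagation = RTT/2 = 0.0505 μs.
d = s × t = 198000000 × 5.05e-08 = 10.0 m.

10.0 m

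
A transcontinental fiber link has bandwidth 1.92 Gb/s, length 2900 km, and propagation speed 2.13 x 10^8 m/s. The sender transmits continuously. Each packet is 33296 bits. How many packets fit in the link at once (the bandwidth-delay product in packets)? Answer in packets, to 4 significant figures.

Propagation delay = 2900000 / 213000000 = 0.013615 s.
BDP = R × t_prop = 1920000000 × 0.013615 = 26140800 bits.
In packets of 33296 bits: 785.1 packets.

785.1 packets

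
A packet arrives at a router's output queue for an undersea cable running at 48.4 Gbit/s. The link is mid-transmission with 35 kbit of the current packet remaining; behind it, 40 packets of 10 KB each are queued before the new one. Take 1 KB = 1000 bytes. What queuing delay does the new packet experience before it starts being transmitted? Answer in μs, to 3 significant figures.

Each queued packet: L/R = 80000/48400000000 = 1.65289 μs.
40 queued → 66.1157 μs.
Plus remaining 35000 bits of current packet: 0.72314 μs.
Queuing delay = 66.8 μs.

66.8 μs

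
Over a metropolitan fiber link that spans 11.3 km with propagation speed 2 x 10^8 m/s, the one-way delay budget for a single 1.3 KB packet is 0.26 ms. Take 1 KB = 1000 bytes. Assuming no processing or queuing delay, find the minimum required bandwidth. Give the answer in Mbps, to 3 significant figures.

L = 10400 bits.
Propagation delay = 11300 / 200000000 = 0.0565 ms.
Transmission budget = 0.26 − 0.0565 = 0.2035 ms.
R ≥ L / t_tx = 10400 bits / 0.0002035 s = 51.1 Mbps.

51.1 Mbps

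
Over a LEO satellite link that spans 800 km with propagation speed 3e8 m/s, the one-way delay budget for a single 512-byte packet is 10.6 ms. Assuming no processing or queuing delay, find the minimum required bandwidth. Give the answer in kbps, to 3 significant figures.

L = 4096 bits.
Propagation delay = 800000 / 300000000 = 2.66667 ms.
Transmission budget = 10.6 − 2.66667 = 7.93333 ms.
R ≥ L / t_tx = 4096 bits / 0.00793333 s = 516 kbps.

516 kbps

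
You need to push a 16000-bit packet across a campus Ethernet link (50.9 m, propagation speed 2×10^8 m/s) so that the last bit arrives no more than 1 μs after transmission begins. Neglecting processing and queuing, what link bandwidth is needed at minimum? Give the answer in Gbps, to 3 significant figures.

Propagation delay = 50.9 / 200000000 = 0.2545 μs.
Transmission budget = 1 − 0.2545 = 0.7455 μs.
R ≥ L / t_tx = 16000 bits / 7.455e-07 s = 21.5 Gbps.

21.5 Gbps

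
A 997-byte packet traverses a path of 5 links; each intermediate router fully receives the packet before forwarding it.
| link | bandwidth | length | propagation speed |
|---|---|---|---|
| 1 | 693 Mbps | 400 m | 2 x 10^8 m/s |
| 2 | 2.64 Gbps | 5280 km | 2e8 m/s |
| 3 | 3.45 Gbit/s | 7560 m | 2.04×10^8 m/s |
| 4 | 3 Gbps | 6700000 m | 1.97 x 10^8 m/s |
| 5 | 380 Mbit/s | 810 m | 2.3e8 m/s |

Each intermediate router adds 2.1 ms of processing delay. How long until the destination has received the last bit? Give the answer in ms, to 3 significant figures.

68.9 ms

L = 997 × 8 = 7976 bits.
Transmission delays (L/R per hop): 0.0115094, 0.00302121, 0.00231188, 0.00265867, 0.0209895 ms; sum = 0.0404906 ms.
Propagation delays (d/s per hop): 0.002, 26.4, 0.0370588, 34.0102, 0.00352174 ms; sum = 60.4527 ms.
Processing at 4 router(s): 4 × 2.1 ms = 8.4 ms.
End-to-end = 68.9 ms.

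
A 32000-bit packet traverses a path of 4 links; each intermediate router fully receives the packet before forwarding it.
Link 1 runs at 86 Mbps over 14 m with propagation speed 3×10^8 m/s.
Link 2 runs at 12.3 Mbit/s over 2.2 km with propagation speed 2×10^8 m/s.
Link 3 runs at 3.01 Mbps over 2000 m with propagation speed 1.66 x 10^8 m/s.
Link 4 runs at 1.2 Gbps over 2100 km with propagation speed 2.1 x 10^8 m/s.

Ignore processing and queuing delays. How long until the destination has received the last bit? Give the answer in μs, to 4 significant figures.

Transmission delays (L/R per hop): 372.093, 2601.63, 10631.2, 26.6667 μs; sum = 13631.6 μs.
Propagation delays (d/s per hop): 0.0466667, 11, 12.0482, 10000 μs; sum = 10023.1 μs.
End-to-end = 23650 μs.

23650 μs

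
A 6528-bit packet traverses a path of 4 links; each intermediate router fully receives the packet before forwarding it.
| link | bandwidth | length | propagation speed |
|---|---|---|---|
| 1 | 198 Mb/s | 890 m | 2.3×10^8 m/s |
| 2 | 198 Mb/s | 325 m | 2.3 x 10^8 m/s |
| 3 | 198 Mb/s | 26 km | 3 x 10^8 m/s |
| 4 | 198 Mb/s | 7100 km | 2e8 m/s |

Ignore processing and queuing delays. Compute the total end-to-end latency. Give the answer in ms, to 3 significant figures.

Transmission delay per hop = L/R = 6528/198000000 = 0.0329697 ms; 4 hops → 0.131879 ms.
Propagation delays (d/s per hop): 0.00386957, 0.00141304, 0.0866667, 35.5 ms; sum = 35.5919 ms.
End-to-end = 35.7 ms.

35.7 ms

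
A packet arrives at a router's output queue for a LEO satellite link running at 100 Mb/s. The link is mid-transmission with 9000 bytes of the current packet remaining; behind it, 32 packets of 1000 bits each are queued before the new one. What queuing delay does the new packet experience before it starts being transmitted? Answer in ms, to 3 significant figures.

Each queued packet: L/R = 1000/100000000 = 0.01 ms.
32 queued → 0.32 ms.
Plus remaining 72000 bits of current packet: 0.72 ms.
Queuing delay = 1.04 ms.

1.04 ms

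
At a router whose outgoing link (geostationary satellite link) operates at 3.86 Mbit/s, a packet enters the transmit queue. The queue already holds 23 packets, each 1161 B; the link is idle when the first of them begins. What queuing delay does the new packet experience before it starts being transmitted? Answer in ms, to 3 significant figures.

55.3 ms

Each queued packet: L/R = 9288/3860000 = 2.40622 ms.
23 queued → 55.343 ms.
Queuing delay = 55.3 ms.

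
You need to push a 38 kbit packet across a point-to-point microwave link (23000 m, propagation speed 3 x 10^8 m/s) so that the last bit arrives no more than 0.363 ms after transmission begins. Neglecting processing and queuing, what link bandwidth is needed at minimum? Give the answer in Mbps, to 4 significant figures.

132.7 Mbps

Propagation delay = 23000 / 300000000 = 0.0766667 ms.
Transmission budget = 0.363 − 0.0766667 = 0.286333 ms.
R ≥ L / t_tx = 38000 bits / 0.000286333 s = 132.7 Mbps.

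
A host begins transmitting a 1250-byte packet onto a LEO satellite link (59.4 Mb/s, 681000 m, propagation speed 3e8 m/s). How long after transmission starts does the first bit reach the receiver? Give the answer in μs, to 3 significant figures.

First bit experiences only propagation delay: d/s = 681000/300000000 = 2270 μs.

2270 μs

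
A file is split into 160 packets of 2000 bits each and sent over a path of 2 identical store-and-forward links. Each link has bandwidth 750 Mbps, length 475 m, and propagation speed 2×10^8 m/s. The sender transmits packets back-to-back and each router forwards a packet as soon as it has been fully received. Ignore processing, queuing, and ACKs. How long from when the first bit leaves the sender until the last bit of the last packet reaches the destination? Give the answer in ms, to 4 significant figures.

Per-hop transmission t_tx = L/R = 2000/750000000 = 0.00266667 ms.
Per-hop propagation t_prop = 475/200000000 = 0.002375 ms.
Pipeline fill: first packet needs 2·t_tx to clear all hops; remaining 159 packets each add one t_tx.
Total = (2+160-1)·t_tx + 2·t_prop = 161·0.00266667 + 2·0.002375 = 0.4341 ms.

0.4341 ms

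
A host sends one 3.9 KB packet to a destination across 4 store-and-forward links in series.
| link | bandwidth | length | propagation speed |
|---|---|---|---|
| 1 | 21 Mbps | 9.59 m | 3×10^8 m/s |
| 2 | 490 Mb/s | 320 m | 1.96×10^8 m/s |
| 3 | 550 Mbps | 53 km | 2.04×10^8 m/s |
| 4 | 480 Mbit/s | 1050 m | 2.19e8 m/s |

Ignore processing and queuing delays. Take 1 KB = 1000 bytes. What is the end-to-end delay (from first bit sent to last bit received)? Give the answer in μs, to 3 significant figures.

1940 μs

L = 31200 bits.
Transmission delays (L/R per hop): 1485.71, 63.6735, 56.7273, 65 μs; sum = 1671.12 μs.
Propagation delays (d/s per hop): 0.0319667, 1.63265, 259.804, 4.79452 μs; sum = 266.263 μs.
End-to-end = 1940 μs.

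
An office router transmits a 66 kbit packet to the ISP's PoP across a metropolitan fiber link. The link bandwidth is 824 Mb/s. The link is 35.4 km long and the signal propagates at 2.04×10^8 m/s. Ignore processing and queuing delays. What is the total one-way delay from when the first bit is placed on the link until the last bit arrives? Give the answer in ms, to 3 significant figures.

0.254 ms

L = 66000 bits.
Transmission delay = L/R = 66000 / 824000000 = 0.0800971 ms.
Propagation delay = d/s = 35400 m / 204000000 m/s = 0.173529 ms.
Total = 0.254 ms.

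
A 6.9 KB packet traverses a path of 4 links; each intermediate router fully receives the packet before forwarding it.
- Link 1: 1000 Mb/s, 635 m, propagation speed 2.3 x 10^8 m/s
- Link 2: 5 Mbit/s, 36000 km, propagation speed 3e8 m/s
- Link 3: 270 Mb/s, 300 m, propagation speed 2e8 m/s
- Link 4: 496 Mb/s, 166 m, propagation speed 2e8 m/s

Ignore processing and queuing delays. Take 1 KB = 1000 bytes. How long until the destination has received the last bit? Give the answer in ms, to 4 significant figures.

131.4 ms

L = 55200 bits.
Transmission delays (L/R per hop): 0.0552, 11.04, 0.204444, 0.11129 ms; sum = 11.4109 ms.
Propagation delays (d/s per hop): 0.00276087, 120, 0.0015, 0.00083 ms; sum = 120.005 ms.
End-to-end = 131.4 ms.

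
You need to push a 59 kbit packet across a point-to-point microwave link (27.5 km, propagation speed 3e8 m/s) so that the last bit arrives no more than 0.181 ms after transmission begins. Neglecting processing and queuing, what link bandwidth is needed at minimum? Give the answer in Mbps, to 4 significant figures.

660.4 Mbps

Propagation delay = 27500 / 300000000 = 0.0916667 ms.
Transmission budget = 0.181 − 0.0916667 = 0.0893333 ms.
R ≥ L / t_tx = 59000 bits / 8.93333e-05 s = 660.4 Mbps.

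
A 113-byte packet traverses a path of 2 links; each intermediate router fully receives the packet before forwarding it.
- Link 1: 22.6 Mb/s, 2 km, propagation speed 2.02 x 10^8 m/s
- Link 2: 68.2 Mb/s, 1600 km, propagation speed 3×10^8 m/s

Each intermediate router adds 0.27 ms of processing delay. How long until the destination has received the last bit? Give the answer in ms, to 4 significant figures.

L = 113 × 8 = 904 bits.
Transmission delays (L/R per hop): 0.04, 0.0132551 ms; sum = 0.0532551 ms.
Propagation delays (d/s per hop): 0.00990099, 5.33333 ms; sum = 5.34323 ms.
Processing at 1 router(s): 1 × 0.27 ms = 0.27 ms.
End-to-end = 5.666 ms.

5.666 ms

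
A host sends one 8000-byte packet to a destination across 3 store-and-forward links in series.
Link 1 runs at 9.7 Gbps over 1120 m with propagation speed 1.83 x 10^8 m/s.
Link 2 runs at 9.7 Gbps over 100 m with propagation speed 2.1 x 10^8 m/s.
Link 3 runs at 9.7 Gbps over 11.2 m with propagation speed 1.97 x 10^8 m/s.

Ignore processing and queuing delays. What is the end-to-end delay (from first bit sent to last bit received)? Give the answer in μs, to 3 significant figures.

26.4 μs

L = 8000 × 8 = 64000 bits.
Transmission delay per hop = L/R = 64000/9700000000 = 6.59794 μs; 3 hops → 19.7938 μs.
Propagation delays (d/s per hop): 6.12022, 0.47619, 0.0568528 μs; sum = 6.65326 μs.
End-to-end = 26.4 μs.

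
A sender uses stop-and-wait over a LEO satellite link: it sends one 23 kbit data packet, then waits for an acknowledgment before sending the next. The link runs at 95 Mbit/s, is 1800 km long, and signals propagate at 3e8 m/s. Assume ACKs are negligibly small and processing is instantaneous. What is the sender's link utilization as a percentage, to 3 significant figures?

t_tx = L/R = 23000/95000000 = 0.000242105 s.
t_prop = 1800000/300000000 = 0.006 s; RTT = 0.012 s.
Cycle = t_tx + RTT = 0.0122421 s.
Utilization = t_tx / cycle = 0.000242105/0.0122421 = 1.98 %.

1.98 %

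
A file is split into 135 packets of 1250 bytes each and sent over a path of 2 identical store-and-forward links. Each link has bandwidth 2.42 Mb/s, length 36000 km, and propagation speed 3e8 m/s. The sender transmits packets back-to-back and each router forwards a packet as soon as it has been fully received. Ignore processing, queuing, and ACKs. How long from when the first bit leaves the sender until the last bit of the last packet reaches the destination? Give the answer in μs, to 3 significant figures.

Per-hop transmission t_tx = L/R = 10000/2420000 = 4132.23 μs.
Per-hop propagation t_prop = 36000000/300000000 = 120000 μs.
Pipeline fill: first packet needs 2·t_tx to clear all hops; remaining 134 packets each add one t_tx.
Total = (2+135-1)·t_tx + 2·t_prop = 136·4132.23 + 2·120000 = 802000 μs.

802000 μs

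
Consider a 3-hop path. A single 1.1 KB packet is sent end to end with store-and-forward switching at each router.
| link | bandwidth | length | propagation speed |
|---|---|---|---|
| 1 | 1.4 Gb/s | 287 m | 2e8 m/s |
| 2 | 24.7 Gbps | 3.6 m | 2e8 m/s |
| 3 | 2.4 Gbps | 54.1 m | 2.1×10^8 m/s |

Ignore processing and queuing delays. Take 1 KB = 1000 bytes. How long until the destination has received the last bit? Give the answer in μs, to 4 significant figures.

12.02 μs

L = 8800 bits.
Transmission delays (L/R per hop): 6.28571, 0.356275, 3.66667 μs; sum = 10.3087 μs.
Propagation delays (d/s per hop): 1.435, 0.018, 0.257619 μs; sum = 1.71062 μs.
End-to-end = 12.02 μs.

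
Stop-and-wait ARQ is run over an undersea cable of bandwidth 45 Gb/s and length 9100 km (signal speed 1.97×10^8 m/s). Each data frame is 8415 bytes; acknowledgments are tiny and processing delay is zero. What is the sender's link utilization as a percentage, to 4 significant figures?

t_tx = L/R = 67320/45000000000 = 1.496e-06 s.
t_prop = 9100000/197000000 = 0.0461929 s; RTT = 0.0923858 s.
Cycle = t_tx + RTT = 0.0923873 s.
Utilization = t_tx / cycle = 1.496e-06/0.0923873 = 0.001619 %.

0.001619 %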